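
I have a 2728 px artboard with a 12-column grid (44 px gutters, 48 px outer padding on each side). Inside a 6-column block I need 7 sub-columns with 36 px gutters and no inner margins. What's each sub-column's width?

Inside the margins: 2728 − 96 = 2632 px.
2632 − 11·44 = 2148; ÷12 gives c = 179 px.
Span of 6: 6·179 + 5·44 = 1074 + 220 = 1294 px.
7 columns + 6 gutters: 7d + 6·36 = 1294.
7d = 1294 − 216 = 1078, so d = 154 px.

154 px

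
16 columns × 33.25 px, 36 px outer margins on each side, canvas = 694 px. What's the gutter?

6 px

Content width = 694 − 2·36 = 622 px.
16·33.25 + 15g = 622 → 15g = 90 → g = 6 px.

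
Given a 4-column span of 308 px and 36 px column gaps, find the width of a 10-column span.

308 − 3·36 = 200; ÷4 gives c = 50 px.
10-column span = 10·50 + 9·36 = 824 px.

824 px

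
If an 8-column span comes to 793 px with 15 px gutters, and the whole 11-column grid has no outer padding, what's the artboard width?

793 − 7·15 = 688; ÷8 gives c = 86 px.
Artboard = 11·86 + 10·15 = 946 + 150 = 1096 px.

1096 px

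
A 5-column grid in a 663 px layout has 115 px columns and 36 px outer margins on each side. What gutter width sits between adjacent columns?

Content width = 663 − 2·36 = 591 px.
5·115 + 4g = 591 → 4g = 16 → g = 4 px.

4 px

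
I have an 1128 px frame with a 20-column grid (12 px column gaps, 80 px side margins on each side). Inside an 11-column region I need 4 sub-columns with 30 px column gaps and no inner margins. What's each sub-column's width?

109.25 px

Inside the margins: 1128 − 160 = 968 px.
20c + 19·12 = 968 → 20c = 740 → c = 37 px.
11 columns plus 10 column gaps: 407 + 120 = 527 px.
527 − 3·30 = 437; ÷4 gives d = 109.25 px.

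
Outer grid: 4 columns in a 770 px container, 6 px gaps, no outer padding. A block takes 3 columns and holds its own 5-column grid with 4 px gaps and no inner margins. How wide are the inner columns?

112 px

4 columns + 3 gaps: 4c + 3·6 = 770.
4c = 770 − 18 = 752, so c = 188 px.
3 columns plus 2 gaps: 564 + 12 = 576 px.
Subtracting 4 gaps of 4 leaves 560 for 5 columns, so d = 112 px.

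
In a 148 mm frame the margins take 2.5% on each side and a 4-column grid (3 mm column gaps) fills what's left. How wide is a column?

Each margin = 2.5% of 148 = 3.7 mm; content = 148 − 2·3.7 = 140.6 mm.
4c + 3·3 = 140.6 → 4c = 131.6 → c = 32.9 mm.

32.9 mm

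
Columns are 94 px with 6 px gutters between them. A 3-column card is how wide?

294 px

3-column span = 3·94 + 2·6 = 294 px.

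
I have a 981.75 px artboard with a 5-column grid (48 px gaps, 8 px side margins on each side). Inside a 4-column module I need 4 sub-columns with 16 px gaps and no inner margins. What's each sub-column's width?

Inside the margins: 981.75 − 16 = 965.75 px.
965.75 − 4·48 = 773.75; ÷5 gives c = 154.75 px.
Span of 4: 4·154.75 + 3·48 = 619 + 144 = 763 px.
4d + 3·16 = 763 → 4d = 715 → d = 178.75 px.

178.75 px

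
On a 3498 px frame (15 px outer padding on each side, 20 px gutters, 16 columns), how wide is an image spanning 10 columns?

Subtract both margins: 3498 − 2·15 = 3468 px.
16c + 15·20 = 3468 → 16c = 3168 → c = 198 px.
10 columns plus 9 gutters: 1980 + 180 = 2160 px.

2160 px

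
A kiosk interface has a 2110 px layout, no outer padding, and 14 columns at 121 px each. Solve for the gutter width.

14·121 + 13g = 2110 → 13g = 416 → g = 32 px.

32 px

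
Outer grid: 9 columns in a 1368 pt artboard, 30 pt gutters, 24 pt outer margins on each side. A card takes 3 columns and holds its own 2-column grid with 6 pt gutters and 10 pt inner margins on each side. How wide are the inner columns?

Take off 48 pt of margins, leaving 1320 pt.
9 columns + 8 gutters: 9c + 8·30 = 1320.
9c = 1320 − 240 = 1080, so c = 120 pt.
Span of 3: 3·120 + 2·30 = 360 + 60 = 420 pt.
Inner content = 420 − 2·10 = 400 pt.
Subtracting 1 gutter of 6 leaves 394 for 2 columns, so d = 197 pt.

197 pt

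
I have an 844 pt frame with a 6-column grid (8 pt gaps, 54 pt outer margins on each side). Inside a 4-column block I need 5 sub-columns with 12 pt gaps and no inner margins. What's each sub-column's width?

88 pt

Take off 108 pt of margins, leaving 736 pt.
736 − 5·8 = 696; ÷6 gives c = 116 pt.
4 columns plus 3 gaps: 464 + 24 = 488 pt.
5d + 4·12 = 488 → 5d = 440 → d = 88 pt.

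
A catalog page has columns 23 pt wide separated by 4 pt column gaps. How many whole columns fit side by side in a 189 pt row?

Each extra column adds 23 + 4 = 27 pt.
(189 + 4) / 27 = 7.15, so 7 columns fit.

7 columns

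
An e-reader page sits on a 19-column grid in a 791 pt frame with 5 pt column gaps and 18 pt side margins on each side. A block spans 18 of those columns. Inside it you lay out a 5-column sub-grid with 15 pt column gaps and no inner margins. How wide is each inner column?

131 pt

Outer content = 791 − 2·18 = 755 pt.
755 − 18·5 = 665; ÷19 gives c = 35 pt.
18-column span = 18·35 + 17·5 = 715 pt.
5d + 4·15 = 715 → 5d = 655 → d = 131 pt.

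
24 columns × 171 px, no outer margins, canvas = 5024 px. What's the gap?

40 px

Columns use 4104 px, leaving 920 px across 23 gaps = 40 px each.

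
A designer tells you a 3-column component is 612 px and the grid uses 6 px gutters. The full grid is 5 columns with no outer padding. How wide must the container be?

3 columns + 2 gutters: 3c + 2·6 = 612.
3c = 612 − 12 = 600, so c = 200 px.
Total width: 5·200 + 4·6 = 1024 px.

1024 px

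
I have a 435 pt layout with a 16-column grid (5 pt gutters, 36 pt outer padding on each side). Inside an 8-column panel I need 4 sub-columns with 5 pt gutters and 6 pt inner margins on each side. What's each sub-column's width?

38 pt

Inside the margins: 435 − 72 = 363 pt.
16 columns + 15 gutters: 16c + 15·5 = 363.
16c = 363 − 75 = 288, so c = 18 pt.
8-column span = 8·18 + 7·5 = 179 pt.
Inner content = 179 − 2·6 = 167 pt.
Subtracting 3 gutters of 5 leaves 152 for 4 columns, so d = 38 pt.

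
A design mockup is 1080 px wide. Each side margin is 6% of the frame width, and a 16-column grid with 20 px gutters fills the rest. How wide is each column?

40.65 px

1080 × (1 − 2·6%) = 1080 × 88% = 950.4 px for the columns.
Subtracting 15 gutters of 20 leaves 650.4 for 16 columns, so c = 40.65 px.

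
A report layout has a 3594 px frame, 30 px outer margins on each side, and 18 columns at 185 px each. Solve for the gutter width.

12 px

Content width = 3594 − 2·30 = 3534 px.
Columns use 3330 px, leaving 204 px across 17 gutters = 12 px each.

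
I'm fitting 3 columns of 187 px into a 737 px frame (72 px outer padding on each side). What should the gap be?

16 px

Content width = 737 − 2·72 = 593 px.
3 columns take 3·187 = 561 px; remaining 32 splits into 2 gaps.
g = 32 / 2 = 16 px.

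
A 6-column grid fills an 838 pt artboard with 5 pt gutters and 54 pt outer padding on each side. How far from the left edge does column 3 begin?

Subtract both margins: 838 − 2·54 = 730 pt.
730 − 5·5 = 705; ÷6 gives c = 117.5 pt.
Before column 3: the margin + 2 columns + 2 gutters.
Offset = 54 + 2·(117.5 + 5) = 54 + 245 = 299 pt.

299 pt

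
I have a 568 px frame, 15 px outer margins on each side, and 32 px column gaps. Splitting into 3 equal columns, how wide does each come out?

158 px

Content width = 568 − 2·15 = 538 px.
538 − 2·32 = 474; ÷3 gives c = 158 px.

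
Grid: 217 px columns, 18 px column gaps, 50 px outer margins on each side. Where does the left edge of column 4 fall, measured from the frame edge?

755 px

Each column+gutter stride is 235 px; 3 of them past the 50 px margin is 50 + 705 = 755 px.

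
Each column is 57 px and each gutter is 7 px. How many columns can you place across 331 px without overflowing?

Each extra column adds 57 + 7 = 64 px.
(331 + 7) / 64 = 5.28, so 5 columns fit.

5 columns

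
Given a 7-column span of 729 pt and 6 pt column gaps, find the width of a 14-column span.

1464 pt

7 columns + 6 column gaps: 7c + 6·6 = 729.
7c = 729 − 36 = 693, so c = 99 pt.
14-column span = 14·99 + 13·6 = 1464 pt.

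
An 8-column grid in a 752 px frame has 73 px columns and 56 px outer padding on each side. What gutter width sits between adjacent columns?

Inside the margins: 752 − 112 = 640 px.
8·73 + 7g = 640 → 7g = 56 → g = 8 px.

8 px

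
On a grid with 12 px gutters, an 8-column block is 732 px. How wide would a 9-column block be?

732 − 7·12 = 648; ÷8 gives c = 81 px.
Span of 9: 9·81 + 8·12 = 729 + 96 = 825 px.

825 px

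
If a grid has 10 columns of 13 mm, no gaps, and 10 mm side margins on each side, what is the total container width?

150 mm

Total width: 2·10 + 10·13 = 150 mm.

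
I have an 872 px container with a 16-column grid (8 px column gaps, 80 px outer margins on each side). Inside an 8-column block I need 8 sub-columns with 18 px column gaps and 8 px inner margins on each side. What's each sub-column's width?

26.25 px

Subtract both margins: 872 − 2·80 = 712 px.
712 − 15·8 = 592; ÷16 gives c = 37 px.
Span of 8: 8·37 + 7·8 = 296 + 56 = 352 px.
Inner content = 352 − 2·8 = 336 px.
Subtracting 7 column gaps of 18 leaves 210 for 8 columns, so d = 26.25 px.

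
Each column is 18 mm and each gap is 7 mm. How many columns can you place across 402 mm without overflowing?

16 columns

Each extra column adds 18 + 7 = 25 mm.
(402 + 7) / 25 = 16.36, so 16 columns fit.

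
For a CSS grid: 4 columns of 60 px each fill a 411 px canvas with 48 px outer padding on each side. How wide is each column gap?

Subtract both margins: 411 − 2·48 = 315 px.
4·60 + 3g = 315 → 3g = 75 → g = 25 px.

25 px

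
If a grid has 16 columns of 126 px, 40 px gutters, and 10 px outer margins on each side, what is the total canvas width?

2636 px

Canvas = 2·10 + 16·126 + 15·40 = 20 + 2016 + 600 = 2636 px.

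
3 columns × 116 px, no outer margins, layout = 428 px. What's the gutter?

Columns use 348 px, leaving 80 px across 2 gutters = 40 px each.

40 px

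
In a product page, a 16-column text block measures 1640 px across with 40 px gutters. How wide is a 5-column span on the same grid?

1640 − 15·40 = 1040; ÷16 gives c = 65 px.
5-column span = 5·65 + 4·40 = 485 px.

485 px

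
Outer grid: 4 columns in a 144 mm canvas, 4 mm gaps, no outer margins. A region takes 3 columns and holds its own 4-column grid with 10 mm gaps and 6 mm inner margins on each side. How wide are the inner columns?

144 − 3·4 = 132; ÷4 gives c = 33 mm.
3-column span = 3·33 + 2·4 = 107 mm.
Inner content = 107 − 2·6 = 95 mm.
4d + 3·10 = 95 → 4d = 65 → d = 16.25 mm.

16.25 mm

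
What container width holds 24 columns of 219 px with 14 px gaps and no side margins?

5578 px

Container = 24·219 + 23·14 = 5256 + 322 = 5578 px.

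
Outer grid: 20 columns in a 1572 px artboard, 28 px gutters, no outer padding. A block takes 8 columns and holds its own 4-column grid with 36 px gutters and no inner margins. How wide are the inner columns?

126 px

20 columns + 19 gutters: 20c + 19·28 = 1572.
20c = 1572 − 532 = 1040, so c = 52 px.
8-column span = 8·52 + 7·28 = 612 px.
4d + 3·36 = 612 → 4d = 504 → d = 126 px.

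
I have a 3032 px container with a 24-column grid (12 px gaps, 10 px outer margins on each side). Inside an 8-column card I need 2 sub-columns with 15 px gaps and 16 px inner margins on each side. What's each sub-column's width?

Subtract both margins: 3032 − 2·10 = 3012 px.
24 columns + 23 gaps: 24c + 23·12 = 3012.
24c = 3012 − 276 = 2736, so c = 114 px.
8-column span = 8·114 + 7·12 = 996 px.
Inner content = 996 − 2·16 = 964 px.
Subtracting 1 gap of 15 leaves 949 for 2 columns, so d = 474.5 px.

474.5 px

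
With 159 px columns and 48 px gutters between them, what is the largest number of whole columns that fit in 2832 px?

13 columns

Each extra column adds 159 + 48 = 207 px.
(2832 + 48) / 207 = 13.91, so 13 columns fit.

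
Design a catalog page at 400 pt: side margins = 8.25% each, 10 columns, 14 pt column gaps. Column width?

Margins: 8.25% × 400 = 33 pt each, so content = 400 − 66 = 334 pt.
10 columns + 9 column gaps: 10c + 9·14 = 334.
10c = 334 − 126 = 208, so c = 20.8 pt.

20.8 pt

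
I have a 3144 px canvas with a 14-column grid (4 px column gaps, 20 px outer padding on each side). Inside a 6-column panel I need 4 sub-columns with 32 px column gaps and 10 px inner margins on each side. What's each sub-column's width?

303 px

Take off 40 px of margins, leaving 3104 px.
14c + 13·4 = 3104 → 14c = 3052 → c = 218 px.
Span of 6: 6·218 + 5·4 = 1308 + 20 = 1328 px.
Inner content = 1328 − 2·10 = 1308 px.
1308 − 3·32 = 1212; ÷4 gives d = 303 px.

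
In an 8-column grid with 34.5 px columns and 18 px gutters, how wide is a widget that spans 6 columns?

6-column span = 6·34.5 + 5·18 = 297 px.

297 px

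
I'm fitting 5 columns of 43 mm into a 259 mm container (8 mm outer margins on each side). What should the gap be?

Inside the margins: 259 − 16 = 243 mm.
Columns use 215 mm, leaving 28 mm across 4 gaps = 7 mm each.

7 mm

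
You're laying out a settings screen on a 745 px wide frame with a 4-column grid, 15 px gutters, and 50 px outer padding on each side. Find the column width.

150 px

Take off 100 px of margins, leaving 645 px.
Subtracting 3 gutters of 15 leaves 600 for 4 columns, so c = 150 px.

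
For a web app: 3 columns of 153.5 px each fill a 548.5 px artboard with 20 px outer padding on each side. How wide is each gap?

24 px

Take off 40 px of margins, leaving 508.5 px.
3·153.5 + 2g = 508.5 → 2g = 48 → g = 24 px.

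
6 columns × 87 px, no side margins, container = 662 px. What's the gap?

28 px

Columns use 522 px, leaving 140 px across 5 gaps = 28 px each.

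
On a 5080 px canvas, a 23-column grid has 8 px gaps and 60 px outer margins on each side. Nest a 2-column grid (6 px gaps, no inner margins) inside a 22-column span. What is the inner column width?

Outer content = 5080 − 2·60 = 4960 px.
Subtracting 22 gaps of 8 leaves 4784 for 23 columns, so c = 208 px.
Span of 22: 22·208 + 21·8 = 4576 + 168 = 4744 px.
2d + 1·6 = 4744 → 2d = 4738 → d = 2369 px.

2369 px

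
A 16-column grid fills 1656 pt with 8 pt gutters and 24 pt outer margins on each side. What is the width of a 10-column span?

1002 pt

Subtract both margins: 1656 − 2·24 = 1608 pt.
1608 − 15·8 = 1488; ÷16 gives c = 93 pt.
Span of 10: 10·93 + 9·8 = 930 + 72 = 1002 pt.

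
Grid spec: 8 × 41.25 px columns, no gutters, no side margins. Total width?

Container = 8·41.25 = 330 = 330 px.

330 px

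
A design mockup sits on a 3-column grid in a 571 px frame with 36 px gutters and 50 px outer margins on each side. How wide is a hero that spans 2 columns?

Inside the margins: 571 − 100 = 471 px.
Subtracting 2 gutters of 36 leaves 399 for 3 columns, so c = 133 px.
2 columns plus 1 gutter: 266 + 36 = 302 px.

302 px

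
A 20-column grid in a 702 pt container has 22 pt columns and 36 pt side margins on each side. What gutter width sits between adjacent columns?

10 pt

Subtract both margins: 702 − 2·36 = 630 pt.
Columns use 440 pt, leaving 190 pt across 19 gutters = 10 pt each.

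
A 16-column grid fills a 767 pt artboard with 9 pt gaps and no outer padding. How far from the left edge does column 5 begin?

194 pt

Subtracting 15 gaps of 9 leaves 632 for 16 columns, so c = 39.5 pt.
No margin, so column 5 starts at 4·(column + gutter) = 4·48.5 = 194 pt.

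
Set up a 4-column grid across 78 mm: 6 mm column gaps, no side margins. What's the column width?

78 − 3·6 = 60; ÷4 gives c = 15 mm.

15 mm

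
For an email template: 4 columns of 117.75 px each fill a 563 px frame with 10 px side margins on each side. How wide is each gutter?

Inside the margins: 563 − 20 = 543 px.
Columns use 471 px, leaving 72 px across 3 gutters = 24 px each.

24 px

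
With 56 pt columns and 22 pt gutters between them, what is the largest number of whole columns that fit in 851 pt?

11 columns

11 columns: 11·56 + 10·22 = 836 pt ≤ 851.
12 columns: 914 pt > 851. So 11.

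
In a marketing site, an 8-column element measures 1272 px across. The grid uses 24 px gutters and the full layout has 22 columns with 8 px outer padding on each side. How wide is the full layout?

8 columns + 7 gutters: 8c + 7·24 = 1272.
8c = 1272 − 168 = 1104, so c = 138 px.
Layout = 2·8 + 22·138 + 21·24 = 16 + 3036 + 504 = 3556 px.

3556 px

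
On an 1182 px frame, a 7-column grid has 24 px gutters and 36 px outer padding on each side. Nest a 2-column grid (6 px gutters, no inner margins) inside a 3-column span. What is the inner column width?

228 px

Outer content = 1182 − 2·36 = 1110 px.
1110 − 6·24 = 966; ÷7 gives c = 138 px.
3-column span = 3·138 + 2·24 = 462 px.
Subtracting 1 gutter of 6 leaves 456 for 2 columns, so d = 228 px.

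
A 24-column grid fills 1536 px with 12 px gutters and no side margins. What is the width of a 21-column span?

1536 − 23·12 = 1260; ÷24 gives c = 52.5 px.
Span of 21: 21·52.5 + 20·12 = 1102.5 + 240 = 1342.5 px.

1342.5 px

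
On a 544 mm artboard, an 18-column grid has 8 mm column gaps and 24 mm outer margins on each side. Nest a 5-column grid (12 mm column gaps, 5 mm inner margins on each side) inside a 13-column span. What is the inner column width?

59.6 mm

Inside the margins: 544 − 48 = 496 mm.
Subtracting 17 column gaps of 8 leaves 360 for 18 columns, so c = 20 mm.
13-column span = 13·20 + 12·8 = 356 mm.
Inner content = 356 − 2·5 = 346 mm.
5d + 4·12 = 346 → 5d = 298 → d = 59.6 mm.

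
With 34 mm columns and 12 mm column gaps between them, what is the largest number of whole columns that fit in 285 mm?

6 columns: 6·34 + 5·12 = 264 mm ≤ 285.
7 columns: 310 mm > 285. So 6.

6 columns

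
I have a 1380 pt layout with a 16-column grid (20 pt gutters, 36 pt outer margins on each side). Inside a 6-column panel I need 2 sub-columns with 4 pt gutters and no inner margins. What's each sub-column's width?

237 pt

Inside the margins: 1380 − 72 = 1308 pt.
16 columns + 15 gutters: 16c + 15·20 = 1308.
16c = 1308 − 300 = 1008, so c = 63 pt.
6-column span = 6·63 + 5·20 = 478 pt.
Subtracting 1 gutter of 4 leaves 474 for 2 columns, so d = 237 pt.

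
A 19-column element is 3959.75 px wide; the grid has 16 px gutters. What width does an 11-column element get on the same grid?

2285.75 px

Subtracting 18 gutters of 16 leaves 3671.75 for 19 columns, so c = 193.25 px.
11 columns plus 10 gutters: 2125.75 + 160 = 2285.75 px.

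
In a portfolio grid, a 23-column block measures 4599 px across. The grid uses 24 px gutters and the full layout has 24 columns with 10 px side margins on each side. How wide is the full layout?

23c + 22·24 = 4599 → 23c = 4071 → c = 177 px.
Adding margins, columns and gutters: 20 + 4248 + 552 = 4820 px.

4820 px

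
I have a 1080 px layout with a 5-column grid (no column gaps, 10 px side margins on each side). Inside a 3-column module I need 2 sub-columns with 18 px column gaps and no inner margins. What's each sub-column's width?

Subtract both margins: 1080 − 2·10 = 1060 px.
With no column gaps, each column is 1060/5 = 212 px.
3-column span = 3·212 = 636 px.
636 − 1·18 = 618; ÷2 gives d = 309 px.

309 px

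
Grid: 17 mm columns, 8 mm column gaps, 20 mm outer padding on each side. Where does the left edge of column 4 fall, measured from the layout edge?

95 mm

Column 4 starts at margin + 3·(column + gutter) = 20 + 3·25 = 95 mm.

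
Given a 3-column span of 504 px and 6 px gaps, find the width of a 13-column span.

504 − 2·6 = 492; ÷3 gives c = 164 px.
13-column span = 13·164 + 12·6 = 2204 px.

2204 px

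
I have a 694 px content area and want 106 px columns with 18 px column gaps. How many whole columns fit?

Each extra column adds 106 + 18 = 124 px.
(694 + 18) / 124 = 5.74, so 5 columns fit.

5 columns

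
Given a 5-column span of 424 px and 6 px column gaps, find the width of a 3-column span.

252 px

424 − 4·6 = 400; ÷5 gives c = 80 px.
3 columns plus 2 column gaps: 240 + 12 = 252 px.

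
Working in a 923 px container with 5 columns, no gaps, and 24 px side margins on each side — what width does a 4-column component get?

700 px

Take off 48 px of margins, leaving 875 px.
With no gaps, each column is 875/5 = 175 px.
4-column span = 4·175 = 700 px.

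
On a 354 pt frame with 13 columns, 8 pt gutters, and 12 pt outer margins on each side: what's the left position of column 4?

Take off 24 pt of margins, leaving 330 pt.
Subtracting 12 gutters of 8 leaves 234 for 13 columns, so c = 18 pt.
Each column+gutter stride is 26 pt; 3 of them past the 12 pt margin is 12 + 78 = 90 pt.

90 pt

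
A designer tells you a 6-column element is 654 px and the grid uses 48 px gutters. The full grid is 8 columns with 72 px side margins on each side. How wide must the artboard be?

Subtracting 5 gutters of 48 leaves 414 for 6 columns, so c = 69 px.
Total width: 2·72 + 8·69 + 7·48 = 1032 px.

1032 px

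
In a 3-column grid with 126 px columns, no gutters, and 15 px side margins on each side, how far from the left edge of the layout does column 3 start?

267 px

Column 3 starts at margin + 2·(column + gutter) = 15 + 2·126 = 267 px.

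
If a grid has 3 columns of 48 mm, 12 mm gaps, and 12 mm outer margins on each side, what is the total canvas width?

192 mm

Canvas = 2·12 + 3·48 + 2·12 = 24 + 144 + 24 = 192 mm.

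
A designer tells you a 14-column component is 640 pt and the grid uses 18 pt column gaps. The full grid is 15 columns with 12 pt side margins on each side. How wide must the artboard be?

711 pt

14 columns + 13 column gaps: 14c + 13·18 = 640.
14c = 640 − 234 = 406, so c = 29 pt.
Total width: 2·12 + 15·29 + 14·18 = 711 pt.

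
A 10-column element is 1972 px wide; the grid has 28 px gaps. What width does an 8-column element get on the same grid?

Subtracting 9 gaps of 28 leaves 1720 for 10 columns, so c = 172 px.
Span of 8: 8·172 + 7·28 = 1376 + 196 = 1572 px.

1572 px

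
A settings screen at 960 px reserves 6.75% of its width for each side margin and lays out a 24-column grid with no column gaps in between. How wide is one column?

960 × (1 − 2·6.75%) = 960 × 86.5% = 830.4 px for the columns.
24c = 830.4 → c = 34.6 px.

34.6 px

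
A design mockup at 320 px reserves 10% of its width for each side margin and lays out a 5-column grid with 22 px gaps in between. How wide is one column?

320 × (1 − 2·10%) = 320 × 80% = 256 px for the columns.
5c + 4·22 = 256 → 5c = 168 → c = 33.6 px.

33.6 px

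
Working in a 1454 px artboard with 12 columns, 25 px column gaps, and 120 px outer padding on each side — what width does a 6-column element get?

Take off 240 px of margins, leaving 1214 px.
12c + 11·25 = 1214 → 12c = 939 → c = 78.25 px.
6-column span = 6·78.25 + 5·25 = 594.5 px.

594.5 px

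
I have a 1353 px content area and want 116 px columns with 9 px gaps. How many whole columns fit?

Each extra column adds 116 + 9 = 125 px.
(1353 + 9) / 125 = 10.90, so 10 columns fit.

10 columns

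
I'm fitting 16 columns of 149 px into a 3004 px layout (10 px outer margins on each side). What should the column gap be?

40 px

Take off 20 px of margins, leaving 2984 px.
Columns use 2384 px, leaving 600 px across 15 column gaps = 40 px each.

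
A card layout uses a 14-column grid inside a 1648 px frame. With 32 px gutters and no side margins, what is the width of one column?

14c + 13·32 = 1648 → 14c = 1232 → c = 88 px.

88 px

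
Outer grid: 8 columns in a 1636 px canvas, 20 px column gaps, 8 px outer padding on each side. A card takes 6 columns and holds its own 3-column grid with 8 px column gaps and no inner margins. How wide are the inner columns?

398 px

Subtract both margins: 1636 − 2·8 = 1620 px.
1620 − 7·20 = 1480; ÷8 gives c = 185 px.
6-column span = 6·185 + 5·20 = 1210 px.
3d + 2·8 = 1210 → 3d = 1194 → d = 398 px.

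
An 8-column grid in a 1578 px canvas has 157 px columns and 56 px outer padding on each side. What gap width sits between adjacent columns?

30 px

Subtract both margins: 1578 − 2·56 = 1466 px.
8·157 + 7g = 1466 → 7g = 210 → g = 30 px.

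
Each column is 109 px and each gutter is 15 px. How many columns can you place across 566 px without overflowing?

4 columns

Each extra column adds 109 + 15 = 124 px.
(566 + 15) / 124 = 4.69, so 4 columns fit.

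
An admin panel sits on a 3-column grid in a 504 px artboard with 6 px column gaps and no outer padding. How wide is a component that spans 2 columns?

3c + 2·6 = 504 → 3c = 492 → c = 164 px.
2-column span = 2·164 + 1·6 = 334 px.

334 px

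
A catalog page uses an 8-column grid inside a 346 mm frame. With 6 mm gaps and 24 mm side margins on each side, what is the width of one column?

Content width = 346 − 2·24 = 298 mm.
Subtracting 7 gaps of 6 leaves 256 for 8 columns, so c = 32 mm.

32 mm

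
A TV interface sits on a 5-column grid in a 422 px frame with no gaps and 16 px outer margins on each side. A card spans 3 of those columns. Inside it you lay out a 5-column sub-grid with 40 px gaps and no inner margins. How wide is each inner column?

14.8 px

Outer content = 422 − 2·16 = 390 px.
5c = 390 → c = 78 px.
3-column span = 3·78 = 234 px.
5 columns + 4 gaps: 5d + 4·40 = 234.
5d = 234 − 160 = 74, so d = 14.8 px.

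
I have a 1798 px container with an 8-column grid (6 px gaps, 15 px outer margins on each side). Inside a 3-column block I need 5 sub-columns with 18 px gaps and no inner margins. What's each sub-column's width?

117.45 px

Take off 30 px of margins, leaving 1768 px.
8 columns + 7 gaps: 8c + 7·6 = 1768.
8c = 1768 − 42 = 1726, so c = 215.75 px.
3 columns plus 2 gaps: 647.25 + 12 = 659.25 px.
5 columns + 4 gaps: 5d + 4·18 = 659.25.
5d = 659.25 − 72 = 587.25, so d = 117.45 px.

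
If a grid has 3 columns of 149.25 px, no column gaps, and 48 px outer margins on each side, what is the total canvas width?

Canvas = 2·48 + 3·149.25 = 96 + 447.75 = 543.75 px.

543.75 px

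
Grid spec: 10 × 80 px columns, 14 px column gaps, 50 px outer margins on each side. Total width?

Total width: 2·50 + 10·80 + 9·14 = 1026 px.

1026 px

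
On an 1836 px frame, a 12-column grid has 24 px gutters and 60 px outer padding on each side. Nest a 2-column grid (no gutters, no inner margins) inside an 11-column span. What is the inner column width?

785.5 px

Inside the margins: 1836 − 120 = 1716 px.
1716 − 11·24 = 1452; ÷12 gives c = 121 px.
11-column span = 11·121 + 10·24 = 1571 px.
2d = 1571 → d = 785.5 px.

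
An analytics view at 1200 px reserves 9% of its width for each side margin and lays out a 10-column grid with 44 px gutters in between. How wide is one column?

58.8 px

Margins: 9% × 1200 = 108 px each, so content = 1200 − 216 = 984 px.
10 columns + 9 gutters: 10c + 9·44 = 984.
10c = 984 − 396 = 588, so c = 58.8 px.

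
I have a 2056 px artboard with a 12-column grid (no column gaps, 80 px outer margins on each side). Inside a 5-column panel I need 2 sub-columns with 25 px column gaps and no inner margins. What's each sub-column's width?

Subtract both margins: 2056 − 2·80 = 1896 px.
1896 / 12 = 158 px per column.
With no column gaps, 5 columns span 5·158 = 790 px.
790 − 1·25 = 765; ÷2 gives d = 382.5 px.

382.5 px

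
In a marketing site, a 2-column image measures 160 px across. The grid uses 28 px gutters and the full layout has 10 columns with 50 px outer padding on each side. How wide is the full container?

2 columns + 1 gutter: 2c + 1·28 = 160.
2c = 160 − 28 = 132, so c = 66 px.
Adding margins, columns and gutters: 100 + 660 + 252 = 1012 px.

1012 px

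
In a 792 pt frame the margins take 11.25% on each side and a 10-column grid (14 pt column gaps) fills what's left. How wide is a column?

48.78 pt

Each margin = 11.25% of 792 = 89.1 pt; content = 792 − 2·89.1 = 613.8 pt.
10c + 9·14 = 613.8 → 10c = 487.8 → c = 48.78 pt.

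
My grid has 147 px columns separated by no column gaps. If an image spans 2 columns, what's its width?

294 px

With no column gaps, 2 columns span 2·147 = 294 px.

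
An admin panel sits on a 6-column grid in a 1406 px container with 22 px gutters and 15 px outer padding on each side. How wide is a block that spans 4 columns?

Content width = 1406 − 2·15 = 1376 px.
6 columns + 5 gutters: 6c + 5·22 = 1376.
6c = 1376 − 110 = 1266, so c = 211 px.
4-column span = 4·211 + 3·22 = 910 px.

910 px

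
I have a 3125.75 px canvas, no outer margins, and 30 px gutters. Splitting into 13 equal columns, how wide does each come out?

212.75 px

13 columns + 12 gutters: 13c + 12·30 = 3125.75.
13c = 3125.75 − 360 = 2765.75, so c = 212.75 px.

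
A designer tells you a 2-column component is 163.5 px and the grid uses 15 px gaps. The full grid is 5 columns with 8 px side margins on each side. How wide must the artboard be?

447.25 px

Subtracting 1 gap of 15 leaves 148.5 for 2 columns, so c = 74.25 px.
Adding margins, columns and gutters: 16 + 371.25 + 60 = 447.25 px.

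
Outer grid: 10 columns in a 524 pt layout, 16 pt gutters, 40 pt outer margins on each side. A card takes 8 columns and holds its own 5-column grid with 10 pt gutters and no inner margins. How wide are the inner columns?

Outer content = 524 − 2·40 = 444 pt.
10c + 9·16 = 444 → 10c = 300 → c = 30 pt.
Span of 8: 8·30 + 7·16 = 240 + 112 = 352 pt.
5 columns + 4 gutters: 5d + 4·10 = 352.
5d = 352 − 40 = 312, so d = 62.4 pt.

62.4 pt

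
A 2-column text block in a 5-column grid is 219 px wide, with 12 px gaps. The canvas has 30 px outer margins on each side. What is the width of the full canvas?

625.5 px

2c + 1·12 = 219 → 2c = 207 → c = 103.5 px.
Total width: 2·30 + 5·103.5 + 4·12 = 625.5 px.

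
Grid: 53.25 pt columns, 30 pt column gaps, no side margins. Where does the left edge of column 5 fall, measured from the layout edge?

333 pt

No margin, so column 5 starts at 4·(column + gutter) = 4·83.25 = 333 pt.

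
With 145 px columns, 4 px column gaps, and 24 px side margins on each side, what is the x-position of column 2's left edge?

Column 2 starts at margin + 1·(column + gutter) = 24 + 1·149 = 173 px.

173 px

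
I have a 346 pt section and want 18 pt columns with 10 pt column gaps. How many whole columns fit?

12 columns

k columns need k·18 + (k−1)·10 = k·28 − 10.
k·28 − 10 ≤ 346 → k ≤ 356 / 28 ≈ 12.71, so k = 12.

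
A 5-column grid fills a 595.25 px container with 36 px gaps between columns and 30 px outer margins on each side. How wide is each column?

78.25 px

Subtract both margins: 595.25 − 2·30 = 535.25 px.
5c + 4·36 = 535.25 → 5c = 391.25 → c = 78.25 px.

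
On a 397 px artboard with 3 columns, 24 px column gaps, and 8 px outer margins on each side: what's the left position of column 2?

Content = 397 − 2·8 = 381 px.
3c + 2·24 = 381 → 3c = 333 → c = 111 px.
Each column+gutter stride is 135 px; 1 of them past the 8 px margin is 8 + 135 = 143 px.

143 px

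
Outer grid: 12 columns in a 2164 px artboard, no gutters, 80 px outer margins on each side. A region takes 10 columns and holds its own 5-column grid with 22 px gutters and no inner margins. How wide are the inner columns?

316.4 px

Outer content = 2164 − 2·80 = 2004 px.
2004 / 12 = 167 px per column.
With no gutters, 10 columns span 10·167 = 1670 px.
5d + 4·22 = 1670 → 5d = 1582 → d = 316.4 px.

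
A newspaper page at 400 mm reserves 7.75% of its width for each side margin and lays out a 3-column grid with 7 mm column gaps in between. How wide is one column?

400 × (1 − 2·7.75%) = 400 × 84.5% = 338 mm for the columns.
3c + 2·7 = 338 → 3c = 324 → c = 108 mm.

108 mm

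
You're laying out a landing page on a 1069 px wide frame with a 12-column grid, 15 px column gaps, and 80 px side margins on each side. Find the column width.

62 px

Take off 160 px of margins, leaving 909 px.
12 columns + 11 column gaps: 12c + 11·15 = 909.
12c = 909 − 165 = 744, so c = 62 px.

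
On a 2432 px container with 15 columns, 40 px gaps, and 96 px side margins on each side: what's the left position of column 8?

1160 px

Subtract both margins: 2432 − 2·96 = 2240 px.
15c + 14·40 = 2240 → 15c = 1680 → c = 112 px.
Each column+gutter stride is 152 px; 7 of them past the 96 px margin is 96 + 1064 = 1160 px.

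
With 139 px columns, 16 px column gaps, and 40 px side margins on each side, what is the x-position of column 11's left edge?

Column 11 starts at margin + 10·(column + gutter) = 40 + 10·155 = 1590 px.

1590 px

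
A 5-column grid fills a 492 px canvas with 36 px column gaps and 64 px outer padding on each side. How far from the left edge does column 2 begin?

Inside the margins: 492 − 128 = 364 px.
5 columns + 4 column gaps: 5c + 4·36 = 364.
5c = 364 − 144 = 220, so c = 44 px.
Each column+gutter stride is 80 px; 1 of them past the 64 px margin is 64 + 80 = 144 px.

144 px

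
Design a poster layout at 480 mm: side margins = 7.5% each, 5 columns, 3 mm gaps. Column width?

79.2 mm

Margins: 7.5% × 480 = 36 mm each, so content = 480 − 72 = 408 mm.
5 columns + 4 gaps: 5c + 4·3 = 408.
5c = 408 − 12 = 396, so c = 79.2 mm.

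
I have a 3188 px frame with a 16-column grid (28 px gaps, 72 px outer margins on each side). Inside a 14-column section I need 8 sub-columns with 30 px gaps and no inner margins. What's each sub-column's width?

306.25 px

Inside the margins: 3188 − 144 = 3044 px.
Subtracting 15 gaps of 28 leaves 2624 for 16 columns, so c = 164 px.
14 columns plus 13 gaps: 2296 + 364 = 2660 px.
Subtracting 7 gaps of 30 leaves 2450 for 8 columns, so d = 306.25 px.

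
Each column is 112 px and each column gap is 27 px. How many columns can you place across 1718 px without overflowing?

Each extra column adds 112 + 27 = 139 px.
(1718 + 27) / 139 = 12.55, so 12 columns fit.

12 columns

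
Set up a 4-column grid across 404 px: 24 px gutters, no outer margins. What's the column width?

404 − 3·24 = 332; ÷4 gives c = 83 px.

83 px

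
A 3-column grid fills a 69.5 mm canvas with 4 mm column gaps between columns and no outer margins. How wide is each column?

20.5 mm

3 columns + 2 column gaps: 3c + 2·4 = 69.5.
3c = 69.5 − 8 = 61.5, so c = 20.5 mm.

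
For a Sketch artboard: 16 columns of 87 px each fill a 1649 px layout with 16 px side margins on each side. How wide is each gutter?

15 px

Content width = 1649 − 2·16 = 1617 px.
16·87 + 15g = 1617 → 15g = 225 → g = 15 px.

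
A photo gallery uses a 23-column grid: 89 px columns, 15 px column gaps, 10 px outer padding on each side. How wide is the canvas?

Total width: 2·10 + 23·89 + 22·15 = 2397 px.

2397 px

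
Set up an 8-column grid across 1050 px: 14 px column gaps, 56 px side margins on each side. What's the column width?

105 px

Take off 112 px of margins, leaving 938 px.
Subtracting 7 column gaps of 14 leaves 840 for 8 columns, so c = 105 px.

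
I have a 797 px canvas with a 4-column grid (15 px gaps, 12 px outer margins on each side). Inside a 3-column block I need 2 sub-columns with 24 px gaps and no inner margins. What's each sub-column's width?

Take off 24 px of margins, leaving 773 px.
Subtracting 3 gaps of 15 leaves 728 for 4 columns, so c = 182 px.
3 columns plus 2 gaps: 546 + 30 = 576 px.
Subtracting 1 gap of 24 leaves 552 for 2 columns, so d = 276 px.

276 px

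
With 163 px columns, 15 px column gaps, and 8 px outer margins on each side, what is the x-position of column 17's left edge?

2856 px

Column 17 starts at margin + 16·(column + gutter) = 8 + 16·178 = 2856 px.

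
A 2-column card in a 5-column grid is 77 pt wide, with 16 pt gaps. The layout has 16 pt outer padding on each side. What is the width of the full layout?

2 columns + 1 gap: 2c + 1·16 = 77.
2c = 77 − 16 = 61, so c = 30.5 pt.
Adding margins, columns and gutters: 32 + 152.5 + 64 = 248.5 pt.

248.5 pt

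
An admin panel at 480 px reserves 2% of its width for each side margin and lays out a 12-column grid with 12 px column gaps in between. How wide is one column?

27.4 px

480 × (1 − 2·2%) = 480 × 96% = 460.8 px for the columns.
Subtracting 11 column gaps of 12 leaves 328.8 for 12 columns, so c = 27.4 px.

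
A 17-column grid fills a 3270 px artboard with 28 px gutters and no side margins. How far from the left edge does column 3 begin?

17c + 16·28 = 3270 → 17c = 2822 → c = 166 px.
Each column+gutter stride is 194 px; with no margin, 2 of them is 388 px.

388 px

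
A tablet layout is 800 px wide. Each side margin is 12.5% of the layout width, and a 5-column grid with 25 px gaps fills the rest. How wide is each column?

100 px

Margins: 12.5% × 800 = 100 px each, so content = 800 − 200 = 600 px.
Subtracting 4 gaps of 25 leaves 500 for 5 columns, so c = 100 px.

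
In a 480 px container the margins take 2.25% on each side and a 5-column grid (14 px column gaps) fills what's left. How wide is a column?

80.48 px

Each margin = 2.25% of 480 = 10.8 px; content = 480 − 2·10.8 = 458.4 px.
Subtracting 4 column gaps of 14 leaves 402.4 for 5 columns, so c = 80.48 px.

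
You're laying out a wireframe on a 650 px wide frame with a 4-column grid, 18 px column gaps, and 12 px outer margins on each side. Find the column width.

143 px

Subtract both margins: 650 − 2·12 = 626 px.
Subtracting 3 column gaps of 18 leaves 572 for 4 columns, so c = 143 px.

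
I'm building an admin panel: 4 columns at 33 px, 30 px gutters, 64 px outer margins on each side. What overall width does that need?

Total width: 2·64 + 4·33 + 3·30 = 350 px.

350 px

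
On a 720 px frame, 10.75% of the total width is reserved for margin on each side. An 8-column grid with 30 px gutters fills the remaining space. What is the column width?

44.4 px

720 × (1 − 2·10.75%) = 720 × 78.5% = 565.2 px for the columns.
Subtracting 7 gutters of 30 leaves 355.2 for 8 columns, so c = 44.4 px.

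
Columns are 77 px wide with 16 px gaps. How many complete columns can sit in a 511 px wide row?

5 columns

k columns need k·77 + (k−1)·16 = k·93 − 16.
k·93 − 16 ≤ 511 → k ≤ 527 / 93 ≈ 5.67, so k = 5.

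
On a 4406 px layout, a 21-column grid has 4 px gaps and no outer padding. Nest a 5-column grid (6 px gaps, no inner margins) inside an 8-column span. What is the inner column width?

330.4 px

Subtracting 20 gaps of 4 leaves 4326 for 21 columns, so c = 206 px.
Span of 8: 8·206 + 7·4 = 1648 + 28 = 1676 px.
Subtracting 4 gaps of 6 leaves 1652 for 5 columns, so d = 330.4 px.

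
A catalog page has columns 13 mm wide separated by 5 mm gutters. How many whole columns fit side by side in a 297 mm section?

16 columns: 16·13 + 15·5 = 283 mm ≤ 297.
17 columns: 301 mm > 297. So 16.

16 columns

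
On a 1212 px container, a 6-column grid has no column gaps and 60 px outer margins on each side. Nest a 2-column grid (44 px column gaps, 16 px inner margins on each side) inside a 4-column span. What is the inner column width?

Subtract both margins: 1212 − 2·60 = 1092 px.
1092 / 6 = 182 px per column.
4-column span = 4·182 = 728 px.
Inner content = 728 − 2·16 = 696 px.
Subtracting 1 column gap of 44 leaves 652 for 2 columns, so d = 326 px.

326 px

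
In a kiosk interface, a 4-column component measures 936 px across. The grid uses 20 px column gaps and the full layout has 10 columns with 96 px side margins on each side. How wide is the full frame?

2562 px

936 − 3·20 = 876; ÷4 gives c = 219 px.
Total width: 2·96 + 10·219 + 9·20 = 2562 px.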